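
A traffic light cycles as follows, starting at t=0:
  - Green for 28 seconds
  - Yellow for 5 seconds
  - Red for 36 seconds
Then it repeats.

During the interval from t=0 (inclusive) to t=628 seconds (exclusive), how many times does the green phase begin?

Answer: 10

Derivation:
Cycle = 28+5+36 = 69s
green phase starts at t = k*69 + 0 for k=0,1,2,...
Need k*69+0 < 628 → k < 9.101
k ∈ {0, ..., 9} → 10 starts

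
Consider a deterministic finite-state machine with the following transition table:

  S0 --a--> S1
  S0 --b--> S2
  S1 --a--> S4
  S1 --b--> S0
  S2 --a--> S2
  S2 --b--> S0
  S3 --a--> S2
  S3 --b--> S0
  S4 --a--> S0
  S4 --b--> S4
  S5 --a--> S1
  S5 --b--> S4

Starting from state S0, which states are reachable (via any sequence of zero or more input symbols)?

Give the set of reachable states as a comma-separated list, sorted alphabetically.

Answer: S0, S1, S2, S4

Derivation:
BFS from S0:
  visit S0: S0--a-->S1 (new), S0--b-->S2 (new)
  visit S1: S1--a-->S4 (new), S1--b-->S0 (seen)
  visit S2: S2--a-->S2 (seen), S2--b-->S0 (seen)
  visit S4: S4--a-->S0 (seen), S4--b-->S4 (seen)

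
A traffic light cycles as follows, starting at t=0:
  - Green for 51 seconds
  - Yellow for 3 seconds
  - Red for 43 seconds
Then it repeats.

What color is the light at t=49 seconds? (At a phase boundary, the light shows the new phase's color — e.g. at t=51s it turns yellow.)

Answer: green

Derivation:
Cycle length = 51 + 3 + 43 = 97s
t = 49, phase_t = 49 mod 97 = 49
49 < 51 (green end) → GREEN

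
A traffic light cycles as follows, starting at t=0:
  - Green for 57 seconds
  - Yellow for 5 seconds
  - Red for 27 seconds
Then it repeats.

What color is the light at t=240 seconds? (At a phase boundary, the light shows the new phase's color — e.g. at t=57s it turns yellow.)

Answer: red

Derivation:
Cycle length = 57 + 5 + 27 = 89s
t = 240, phase_t = 240 mod 89 = 62
62 >= 62 → RED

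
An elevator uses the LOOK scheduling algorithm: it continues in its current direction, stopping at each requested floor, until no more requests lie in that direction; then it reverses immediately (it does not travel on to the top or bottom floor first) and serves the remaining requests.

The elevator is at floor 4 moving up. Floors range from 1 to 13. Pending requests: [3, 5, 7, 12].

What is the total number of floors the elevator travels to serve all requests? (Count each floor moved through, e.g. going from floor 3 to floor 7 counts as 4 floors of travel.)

Start at floor 4 moving up, LOOK stop order: [5, 7, 12, 3]
  4 → 5: |5-4| = 1, total = 1
  5 → 7: |7-5| = 2, total = 3
  7 → 12: |12-7| = 5, total = 8
  12 → 3: |3-12| = 9, total = 17

Answer: 17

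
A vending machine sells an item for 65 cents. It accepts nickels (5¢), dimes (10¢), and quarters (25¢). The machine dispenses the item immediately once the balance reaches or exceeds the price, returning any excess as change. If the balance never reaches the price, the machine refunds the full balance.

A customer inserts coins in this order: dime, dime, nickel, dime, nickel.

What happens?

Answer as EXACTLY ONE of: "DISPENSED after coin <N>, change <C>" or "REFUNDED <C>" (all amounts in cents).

Answer: REFUNDED 40

Derivation:
Price: 65¢
Coin 1 (dime, 10¢): balance = 10¢
Coin 2 (dime, 10¢): balance = 20¢
Coin 3 (nickel, 5¢): balance = 25¢
Coin 4 (dime, 10¢): balance = 35¢
Coin 5 (nickel, 5¢): balance = 40¢
All coins inserted, balance 40¢ < price 65¢ → REFUND 40¢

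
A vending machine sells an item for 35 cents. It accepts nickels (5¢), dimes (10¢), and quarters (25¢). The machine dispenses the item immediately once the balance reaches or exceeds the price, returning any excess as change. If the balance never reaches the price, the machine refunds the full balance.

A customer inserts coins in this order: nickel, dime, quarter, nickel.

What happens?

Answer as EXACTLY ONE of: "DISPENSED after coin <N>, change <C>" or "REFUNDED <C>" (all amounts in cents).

Answer: DISPENSED after coin 3, change 5

Derivation:
Price: 35¢
Coin 1 (nickel, 5¢): balance = 5¢
Coin 2 (dime, 10¢): balance = 15¢
Coin 3 (quarter, 25¢): balance = 40¢
  → balance >= price → DISPENSE, change = 40 - 35 = 5¢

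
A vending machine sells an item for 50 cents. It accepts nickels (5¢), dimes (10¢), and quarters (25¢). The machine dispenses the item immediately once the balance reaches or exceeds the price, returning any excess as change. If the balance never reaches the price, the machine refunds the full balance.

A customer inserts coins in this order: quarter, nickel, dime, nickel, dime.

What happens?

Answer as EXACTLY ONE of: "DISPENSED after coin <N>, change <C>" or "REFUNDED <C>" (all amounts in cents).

Answer: DISPENSED after coin 5, change 5

Derivation:
Price: 50¢
Coin 1 (quarter, 25¢): balance = 25¢
Coin 2 (nickel, 5¢): balance = 30¢
Coin 3 (dime, 10¢): balance = 40¢
Coin 4 (nickel, 5¢): balance = 45¢
Coin 5 (dime, 10¢): balance = 55¢
  → balance >= price → DISPENSE, change = 55 - 50 = 5¢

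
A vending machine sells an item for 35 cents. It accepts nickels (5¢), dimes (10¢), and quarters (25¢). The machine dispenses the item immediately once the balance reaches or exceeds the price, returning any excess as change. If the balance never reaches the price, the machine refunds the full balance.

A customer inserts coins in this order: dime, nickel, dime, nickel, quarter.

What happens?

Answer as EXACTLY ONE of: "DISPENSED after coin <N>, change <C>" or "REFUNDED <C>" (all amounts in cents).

Answer: DISPENSED after coin 5, change 20

Derivation:
Price: 35¢
Coin 1 (dime, 10¢): balance = 10¢
Coin 2 (nickel, 5¢): balance = 15¢
Coin 3 (dime, 10¢): balance = 25¢
Coin 4 (nickel, 5¢): balance = 30¢
Coin 5 (quarter, 25¢): balance = 55¢
  → balance >= price → DISPENSE, change = 55 - 35 = 20¢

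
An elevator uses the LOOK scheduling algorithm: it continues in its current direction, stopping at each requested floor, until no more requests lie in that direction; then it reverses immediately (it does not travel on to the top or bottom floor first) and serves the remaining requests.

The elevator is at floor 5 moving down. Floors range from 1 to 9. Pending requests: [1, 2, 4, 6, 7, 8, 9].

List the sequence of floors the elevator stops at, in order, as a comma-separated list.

Current: 5, moving DOWN
Serve below first (descending): [4, 2, 1]
Then reverse, serve above (ascending): [6, 7, 8, 9]

Answer: 4, 2, 1, 6, 7, 8, 9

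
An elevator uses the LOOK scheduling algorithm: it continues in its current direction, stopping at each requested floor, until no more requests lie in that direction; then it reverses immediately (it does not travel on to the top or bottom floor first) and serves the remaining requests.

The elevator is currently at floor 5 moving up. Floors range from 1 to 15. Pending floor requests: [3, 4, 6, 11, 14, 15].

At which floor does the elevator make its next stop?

Current floor: 5, direction: up
Requests above: [6, 11, 14, 15]
Requests below: [3, 4]
Moving up and requests lie above → nearest above is min([6, 11, 14, 15]) = 6

Answer: 6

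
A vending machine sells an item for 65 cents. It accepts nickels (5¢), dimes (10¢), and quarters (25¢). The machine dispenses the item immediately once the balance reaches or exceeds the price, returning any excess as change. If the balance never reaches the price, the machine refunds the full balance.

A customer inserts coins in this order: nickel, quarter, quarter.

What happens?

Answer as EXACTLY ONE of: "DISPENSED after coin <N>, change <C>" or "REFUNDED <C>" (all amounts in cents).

Answer: REFUNDED 55

Derivation:
Price: 65¢
Coin 1 (nickel, 5¢): balance = 5¢
Coin 2 (quarter, 25¢): balance = 30¢
Coin 3 (quarter, 25¢): balance = 55¢
All coins inserted, balance 55¢ < price 65¢ → REFUND 55¢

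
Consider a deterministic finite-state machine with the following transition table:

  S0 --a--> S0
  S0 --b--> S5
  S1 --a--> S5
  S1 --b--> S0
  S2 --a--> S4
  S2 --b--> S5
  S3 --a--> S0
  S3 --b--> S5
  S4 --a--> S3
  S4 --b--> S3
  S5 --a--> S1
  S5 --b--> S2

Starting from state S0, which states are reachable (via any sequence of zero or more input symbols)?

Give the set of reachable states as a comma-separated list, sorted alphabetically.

BFS from S0:
  visit S0: S0--a-->S0 (seen), S0--b-->S5 (new)
  visit S5: S5--a-->S1 (new), S5--b-->S2 (new)
  visit S1: S1--a-->S5 (seen), S1--b-->S0 (seen)
  visit S2: S2--a-->S4 (new), S2--b-->S5 (seen)
  visit S4: S4--a-->S3 (new), S4--b-->S3 (seen)
  visit S3: S3--a-->S0 (seen), S3--b-->S5 (seen)

Answer: S0, S1, S2, S3, S4, S5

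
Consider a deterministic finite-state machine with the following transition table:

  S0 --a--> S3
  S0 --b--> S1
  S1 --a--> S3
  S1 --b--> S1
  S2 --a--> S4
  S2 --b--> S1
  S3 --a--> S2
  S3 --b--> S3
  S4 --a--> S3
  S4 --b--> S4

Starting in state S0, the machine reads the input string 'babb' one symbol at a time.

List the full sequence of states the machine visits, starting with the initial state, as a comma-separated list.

Answer: S0, S1, S3, S3, S3

Derivation:
Start: S0
  read 'b': S0 --b--> S1
  read 'a': S1 --a--> S3
  read 'b': S3 --b--> S3
  read 'b': S3 --b--> S3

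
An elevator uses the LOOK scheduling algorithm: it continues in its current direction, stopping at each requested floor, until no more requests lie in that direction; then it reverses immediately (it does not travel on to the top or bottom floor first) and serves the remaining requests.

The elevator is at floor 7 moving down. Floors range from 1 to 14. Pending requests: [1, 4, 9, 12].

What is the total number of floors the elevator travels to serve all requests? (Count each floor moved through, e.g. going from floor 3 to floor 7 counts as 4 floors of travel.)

Answer: 17

Derivation:
Start at floor 7 moving down, LOOK stop order: [4, 1, 9, 12]
  7 → 4: |4-7| = 3, total = 3
  4 → 1: |1-4| = 3, total = 6
  1 → 9: |9-1| = 8, total = 14
  9 → 12: |12-9| = 3, total = 17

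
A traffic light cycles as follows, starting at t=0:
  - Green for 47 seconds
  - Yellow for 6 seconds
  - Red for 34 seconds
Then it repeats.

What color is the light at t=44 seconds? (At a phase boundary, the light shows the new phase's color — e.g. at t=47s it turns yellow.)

Answer: green

Derivation:
Cycle length = 47 + 6 + 34 = 87s
t = 44, phase_t = 44 mod 87 = 44
44 < 47 (green end) → GREEN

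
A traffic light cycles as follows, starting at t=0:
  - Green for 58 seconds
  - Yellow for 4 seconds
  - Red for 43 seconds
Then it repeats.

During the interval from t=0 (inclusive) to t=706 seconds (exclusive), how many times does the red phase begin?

Cycle = 58+4+43 = 105s
red phase starts at t = k*105 + 62 for k=0,1,2,...
Need k*105+62 < 706 → k < 6.133
k ∈ {0, ..., 6} → 7 starts

Answer: 7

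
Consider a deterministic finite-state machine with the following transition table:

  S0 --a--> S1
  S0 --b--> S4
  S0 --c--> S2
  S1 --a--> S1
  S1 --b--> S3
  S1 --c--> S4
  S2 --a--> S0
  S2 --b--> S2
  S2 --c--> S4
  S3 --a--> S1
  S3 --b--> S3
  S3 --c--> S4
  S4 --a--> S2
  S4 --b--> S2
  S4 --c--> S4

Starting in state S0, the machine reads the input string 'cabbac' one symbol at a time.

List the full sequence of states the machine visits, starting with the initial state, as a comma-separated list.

Answer: S0, S2, S0, S4, S2, S0, S2

Derivation:
Start: S0
  read 'c': S0 --c--> S2
  read 'a': S2 --a--> S0
  read 'b': S0 --b--> S4
  read 'b': S4 --b--> S2
  read 'a': S2 --a--> S0
  read 'c': S0 --c--> S2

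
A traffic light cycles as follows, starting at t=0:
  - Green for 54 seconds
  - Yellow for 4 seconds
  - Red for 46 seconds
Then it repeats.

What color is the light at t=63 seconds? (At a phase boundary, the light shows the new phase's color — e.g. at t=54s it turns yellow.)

Answer: red

Derivation:
Cycle length = 54 + 4 + 46 = 104s
t = 63, phase_t = 63 mod 104 = 63
63 >= 58 → RED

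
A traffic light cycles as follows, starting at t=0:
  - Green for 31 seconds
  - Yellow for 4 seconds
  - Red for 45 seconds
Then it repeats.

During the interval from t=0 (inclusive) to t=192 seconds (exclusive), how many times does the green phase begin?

Cycle = 31+4+45 = 80s
green phase starts at t = k*80 + 0 for k=0,1,2,...
Need k*80+0 < 192 → k < 2.400
k ∈ {0, ..., 2} → 3 starts

Answer: 3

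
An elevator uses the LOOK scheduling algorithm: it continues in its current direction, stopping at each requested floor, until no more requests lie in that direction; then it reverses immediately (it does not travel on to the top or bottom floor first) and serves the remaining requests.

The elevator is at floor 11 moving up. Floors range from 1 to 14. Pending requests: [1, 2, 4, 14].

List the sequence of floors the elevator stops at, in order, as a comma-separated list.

Current: 11, moving UP
Serve above first (ascending): [14]
Then reverse, serve below (descending): [4, 2, 1]

Answer: 14, 4, 2, 1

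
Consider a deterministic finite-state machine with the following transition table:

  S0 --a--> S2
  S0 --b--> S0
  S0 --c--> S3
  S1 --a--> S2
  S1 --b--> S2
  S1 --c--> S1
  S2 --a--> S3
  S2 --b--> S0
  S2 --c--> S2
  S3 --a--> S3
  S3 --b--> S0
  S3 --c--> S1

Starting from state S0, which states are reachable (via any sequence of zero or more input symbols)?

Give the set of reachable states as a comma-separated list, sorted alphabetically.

Answer: S0, S1, S2, S3

Derivation:
BFS from S0:
  visit S0: S0--a-->S2 (new), S0--b-->S0 (seen), S0--c-->S3 (new)
  visit S2: S2--a-->S3 (seen), S2--b-->S0 (seen), S2--c-->S2 (seen)
  visit S3: S3--a-->S3 (seen), S3--b-->S0 (seen), S3--c-->S1 (new)
  visit S1: S1--a-->S2 (seen), S1--b-->S2 (seen), S1--c-->S1 (seen)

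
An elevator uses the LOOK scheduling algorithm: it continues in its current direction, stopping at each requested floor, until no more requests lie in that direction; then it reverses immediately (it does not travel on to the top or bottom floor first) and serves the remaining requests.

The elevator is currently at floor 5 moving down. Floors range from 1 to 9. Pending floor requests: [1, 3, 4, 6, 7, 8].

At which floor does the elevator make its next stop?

Answer: 4

Derivation:
Current floor: 5, direction: down
Requests above: [6, 7, 8]
Requests below: [1, 3, 4]
Moving down and requests lie below → nearest below is max([1, 3, 4]) = 4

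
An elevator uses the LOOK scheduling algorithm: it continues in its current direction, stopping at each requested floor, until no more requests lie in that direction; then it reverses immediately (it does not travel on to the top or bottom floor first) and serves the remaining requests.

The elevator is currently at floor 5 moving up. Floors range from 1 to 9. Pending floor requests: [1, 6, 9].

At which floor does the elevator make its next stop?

Current floor: 5, direction: up
Requests above: [6, 9]
Requests below: [1]
Moving up and requests lie above → nearest above is min([6, 9]) = 6

Answer: 6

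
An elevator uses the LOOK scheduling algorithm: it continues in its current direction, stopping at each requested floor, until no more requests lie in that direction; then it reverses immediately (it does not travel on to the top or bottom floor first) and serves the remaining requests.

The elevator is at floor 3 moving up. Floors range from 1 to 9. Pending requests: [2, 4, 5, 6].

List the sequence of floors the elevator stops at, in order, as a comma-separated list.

Answer: 4, 5, 6, 2

Derivation:
Current: 3, moving UP
Serve above first (ascending): [4, 5, 6]
Then reverse, serve below (descending): [2]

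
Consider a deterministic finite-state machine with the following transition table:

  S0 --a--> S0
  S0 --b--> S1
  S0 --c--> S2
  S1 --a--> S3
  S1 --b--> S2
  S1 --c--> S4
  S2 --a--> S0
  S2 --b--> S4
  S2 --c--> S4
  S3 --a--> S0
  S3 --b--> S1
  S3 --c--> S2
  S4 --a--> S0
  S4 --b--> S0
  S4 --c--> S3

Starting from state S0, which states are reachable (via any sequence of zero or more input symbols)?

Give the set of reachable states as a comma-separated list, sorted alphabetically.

Answer: S0, S1, S2, S3, S4

Derivation:
BFS from S0:
  visit S0: S0--a-->S0 (seen), S0--b-->S1 (new), S0--c-->S2 (new)
  visit S1: S1--a-->S3 (new), S1--b-->S2 (seen), S1--c-->S4 (new)
  visit S2: S2--a-->S0 (seen), S2--b-->S4 (seen), S2--c-->S4 (seen)
  visit S3: S3--a-->S0 (seen), S3--b-->S1 (seen), S3--c-->S2 (seen)
  visit S4: S4--a-->S0 (seen), S4--b-->S0 (seen), S4--c-->S3 (seen)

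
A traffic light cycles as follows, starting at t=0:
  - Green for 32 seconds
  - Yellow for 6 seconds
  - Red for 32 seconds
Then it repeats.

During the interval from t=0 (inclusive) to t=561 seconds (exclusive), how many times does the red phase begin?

Answer: 8

Derivation:
Cycle = 32+6+32 = 70s
red phase starts at t = k*70 + 38 for k=0,1,2,...
Need k*70+38 < 561 → k < 7.471
k ∈ {0, ..., 7} → 8 starts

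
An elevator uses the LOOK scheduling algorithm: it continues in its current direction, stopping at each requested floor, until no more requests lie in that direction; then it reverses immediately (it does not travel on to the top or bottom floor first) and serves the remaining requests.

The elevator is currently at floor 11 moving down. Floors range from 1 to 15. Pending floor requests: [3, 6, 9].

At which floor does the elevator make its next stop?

Current floor: 11, direction: down
Requests above: []
Requests below: [3, 6, 9]
Moving down and requests lie below → nearest below is max([3, 6, 9]) = 9

Answer: 9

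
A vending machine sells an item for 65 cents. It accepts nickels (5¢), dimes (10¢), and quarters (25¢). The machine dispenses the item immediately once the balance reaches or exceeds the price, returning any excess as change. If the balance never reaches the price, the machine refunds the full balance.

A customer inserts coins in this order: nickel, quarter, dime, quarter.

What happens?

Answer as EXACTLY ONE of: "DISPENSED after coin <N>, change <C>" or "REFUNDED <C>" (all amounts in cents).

Answer: DISPENSED after coin 4, change 0

Derivation:
Price: 65¢
Coin 1 (nickel, 5¢): balance = 5¢
Coin 2 (quarter, 25¢): balance = 30¢
Coin 3 (dime, 10¢): balance = 40¢
Coin 4 (quarter, 25¢): balance = 65¢
  → balance >= price → DISPENSE, change = 65 - 65 = 0¢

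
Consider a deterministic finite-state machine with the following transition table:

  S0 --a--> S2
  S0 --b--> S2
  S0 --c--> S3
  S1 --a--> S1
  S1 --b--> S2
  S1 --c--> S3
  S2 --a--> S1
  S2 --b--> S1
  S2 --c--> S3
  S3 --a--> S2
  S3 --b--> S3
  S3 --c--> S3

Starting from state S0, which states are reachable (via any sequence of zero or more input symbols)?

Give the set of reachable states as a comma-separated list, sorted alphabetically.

BFS from S0:
  visit S0: S0--a-->S2 (new), S0--b-->S2 (seen), S0--c-->S3 (new)
  visit S2: S2--a-->S1 (new), S2--b-->S1 (seen), S2--c-->S3 (seen)
  visit S3: S3--a-->S2 (seen), S3--b-->S3 (seen), S3--c-->S3 (seen)
  visit S1: S1--a-->S1 (seen), S1--b-->S2 (seen), S1--c-->S3 (seen)

Answer: S0, S1, S2, S3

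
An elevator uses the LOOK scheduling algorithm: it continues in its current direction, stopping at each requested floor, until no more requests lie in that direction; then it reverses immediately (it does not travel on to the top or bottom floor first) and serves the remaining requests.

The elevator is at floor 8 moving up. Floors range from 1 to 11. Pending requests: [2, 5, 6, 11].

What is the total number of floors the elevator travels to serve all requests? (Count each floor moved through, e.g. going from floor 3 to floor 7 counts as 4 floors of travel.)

Answer: 12

Derivation:
Start at floor 8 moving up, LOOK stop order: [11, 6, 5, 2]
  8 → 11: |11-8| = 3, total = 3
  11 → 6: |6-11| = 5, total = 8
  6 → 5: |5-6| = 1, total = 9
  5 → 2: |2-5| = 3, total = 12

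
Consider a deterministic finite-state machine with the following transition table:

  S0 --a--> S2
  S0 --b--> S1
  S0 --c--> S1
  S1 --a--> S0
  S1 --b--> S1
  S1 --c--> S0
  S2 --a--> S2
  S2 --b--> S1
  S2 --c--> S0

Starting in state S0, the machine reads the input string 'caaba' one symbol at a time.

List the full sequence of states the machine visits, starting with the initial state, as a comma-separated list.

Start: S0
  read 'c': S0 --c--> S1
  read 'a': S1 --a--> S0
  read 'a': S0 --a--> S2
  read 'b': S2 --b--> S1
  read 'a': S1 --a--> S0

Answer: S0, S1, S0, S2, S1, S0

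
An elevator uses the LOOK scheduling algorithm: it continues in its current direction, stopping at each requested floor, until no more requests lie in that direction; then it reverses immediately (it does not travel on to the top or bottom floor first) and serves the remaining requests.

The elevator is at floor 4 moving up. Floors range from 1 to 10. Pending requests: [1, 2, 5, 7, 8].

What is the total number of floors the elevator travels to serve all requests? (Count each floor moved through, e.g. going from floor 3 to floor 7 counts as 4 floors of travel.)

Start at floor 4 moving up, LOOK stop order: [5, 7, 8, 2, 1]
  4 → 5: |5-4| = 1, total = 1
  5 → 7: |7-5| = 2, total = 3
  7 → 8: |8-7| = 1, total = 4
  8 → 2: |2-8| = 6, total = 10
  2 → 1: |1-2| = 1, total = 11

Answer: 11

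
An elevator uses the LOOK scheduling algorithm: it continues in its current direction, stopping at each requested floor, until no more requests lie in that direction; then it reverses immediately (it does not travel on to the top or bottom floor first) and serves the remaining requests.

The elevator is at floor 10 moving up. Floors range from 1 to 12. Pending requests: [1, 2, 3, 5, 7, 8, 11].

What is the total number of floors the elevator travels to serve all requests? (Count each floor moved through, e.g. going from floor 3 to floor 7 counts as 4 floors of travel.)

Answer: 11

Derivation:
Start at floor 10 moving up, LOOK stop order: [11, 8, 7, 5, 3, 2, 1]
  10 → 11: |11-10| = 1, total = 1
  11 → 8: |8-11| = 3, total = 4
  8 → 7: |7-8| = 1, total = 5
  7 → 5: |5-7| = 2, total = 7
  5 → 3: |3-5| = 2, total = 9
  3 → 2: |2-3| = 1, total = 10
  2 → 1: |1-2| = 1, total = 11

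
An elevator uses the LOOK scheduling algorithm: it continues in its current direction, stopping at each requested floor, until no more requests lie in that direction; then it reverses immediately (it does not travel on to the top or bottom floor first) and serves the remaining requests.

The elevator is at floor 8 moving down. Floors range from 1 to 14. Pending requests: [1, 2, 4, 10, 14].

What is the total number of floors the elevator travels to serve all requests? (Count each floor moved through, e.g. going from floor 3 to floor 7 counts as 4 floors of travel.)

Answer: 20

Derivation:
Start at floor 8 moving down, LOOK stop order: [4, 2, 1, 10, 14]
  8 → 4: |4-8| = 4, total = 4
  4 → 2: |2-4| = 2, total = 6
  2 → 1: |1-2| = 1, total = 7
  1 → 10: |10-1| = 9, total = 16
  10 → 14: |14-10| = 4, total = 20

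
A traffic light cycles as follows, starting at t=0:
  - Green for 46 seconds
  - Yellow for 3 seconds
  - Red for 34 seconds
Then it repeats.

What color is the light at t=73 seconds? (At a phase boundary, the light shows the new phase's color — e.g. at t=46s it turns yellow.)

Cycle length = 46 + 3 + 34 = 83s
t = 73, phase_t = 73 mod 83 = 73
73 >= 49 → RED

Answer: red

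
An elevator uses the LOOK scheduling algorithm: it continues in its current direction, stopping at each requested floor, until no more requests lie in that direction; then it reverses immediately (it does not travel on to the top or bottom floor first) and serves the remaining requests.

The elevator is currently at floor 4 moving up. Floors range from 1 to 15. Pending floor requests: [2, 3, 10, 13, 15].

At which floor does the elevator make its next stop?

Answer: 10

Derivation:
Current floor: 4, direction: up
Requests above: [10, 13, 15]
Requests below: [2, 3]
Moving up and requests lie above → nearest above is min([10, 13, 15]) = 10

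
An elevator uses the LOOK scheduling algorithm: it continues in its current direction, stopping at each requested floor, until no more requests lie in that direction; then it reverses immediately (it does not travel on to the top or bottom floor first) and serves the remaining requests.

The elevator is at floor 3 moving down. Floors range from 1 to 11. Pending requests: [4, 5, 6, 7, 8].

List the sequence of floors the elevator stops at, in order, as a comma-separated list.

Answer: 4, 5, 6, 7, 8

Derivation:
Current: 3, moving DOWN
Serve below first (descending): []
Then reverse, serve above (ascending): [4, 5, 6, 7, 8]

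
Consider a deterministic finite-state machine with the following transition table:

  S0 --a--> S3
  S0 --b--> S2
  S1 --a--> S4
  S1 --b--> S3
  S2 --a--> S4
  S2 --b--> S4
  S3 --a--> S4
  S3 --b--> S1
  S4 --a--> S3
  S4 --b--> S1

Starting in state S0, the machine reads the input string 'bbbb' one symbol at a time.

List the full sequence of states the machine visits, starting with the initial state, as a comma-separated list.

Start: S0
  read 'b': S0 --b--> S2
  read 'b': S2 --b--> S4
  read 'b': S4 --b--> S1
  read 'b': S1 --b--> S3

Answer: S0, S2, S4, S1, S3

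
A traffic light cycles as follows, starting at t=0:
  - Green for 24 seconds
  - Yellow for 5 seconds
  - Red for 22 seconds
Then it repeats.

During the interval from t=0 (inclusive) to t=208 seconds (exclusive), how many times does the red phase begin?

Answer: 4

Derivation:
Cycle = 24+5+22 = 51s
red phase starts at t = k*51 + 29 for k=0,1,2,...
Need k*51+29 < 208 → k < 3.510
k ∈ {0, ..., 3} → 4 starts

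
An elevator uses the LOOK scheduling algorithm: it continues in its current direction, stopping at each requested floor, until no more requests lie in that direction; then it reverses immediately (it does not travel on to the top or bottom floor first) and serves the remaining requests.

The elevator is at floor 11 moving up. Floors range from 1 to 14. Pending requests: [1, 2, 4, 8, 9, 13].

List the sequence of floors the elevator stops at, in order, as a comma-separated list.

Current: 11, moving UP
Serve above first (ascending): [13]
Then reverse, serve below (descending): [9, 8, 4, 2, 1]

Answer: 13, 9, 8, 4, 2, 1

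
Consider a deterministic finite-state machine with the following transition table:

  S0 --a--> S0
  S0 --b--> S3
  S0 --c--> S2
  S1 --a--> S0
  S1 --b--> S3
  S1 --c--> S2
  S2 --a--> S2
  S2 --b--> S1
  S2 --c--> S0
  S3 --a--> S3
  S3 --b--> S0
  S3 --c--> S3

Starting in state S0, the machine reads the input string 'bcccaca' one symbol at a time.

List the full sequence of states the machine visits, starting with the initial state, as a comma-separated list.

Answer: S0, S3, S3, S3, S3, S3, S3, S3

Derivation:
Start: S0
  read 'b': S0 --b--> S3
  read 'c': S3 --c--> S3
  read 'c': S3 --c--> S3
  read 'c': S3 --c--> S3
  read 'a': S3 --a--> S3
  read 'c': S3 --c--> S3
  read 'a': S3 --a--> S3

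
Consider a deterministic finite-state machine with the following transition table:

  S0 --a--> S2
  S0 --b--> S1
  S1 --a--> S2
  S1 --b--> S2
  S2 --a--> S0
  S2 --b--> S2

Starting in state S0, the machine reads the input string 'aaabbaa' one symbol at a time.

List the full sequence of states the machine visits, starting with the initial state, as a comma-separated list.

Answer: S0, S2, S0, S2, S2, S2, S0, S2

Derivation:
Start: S0
  read 'a': S0 --a--> S2
  read 'a': S2 --a--> S0
  read 'a': S0 --a--> S2
  read 'b': S2 --b--> S2
  read 'b': S2 --b--> S2
  read 'a': S2 --a--> S0
  read 'a': S0 --a--> S2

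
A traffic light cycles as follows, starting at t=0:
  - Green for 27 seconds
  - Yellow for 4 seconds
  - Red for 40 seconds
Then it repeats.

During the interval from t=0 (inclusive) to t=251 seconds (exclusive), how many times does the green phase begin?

Answer: 4

Derivation:
Cycle = 27+4+40 = 71s
green phase starts at t = k*71 + 0 for k=0,1,2,...
Need k*71+0 < 251 → k < 3.535
k ∈ {0, ..., 3} → 4 starts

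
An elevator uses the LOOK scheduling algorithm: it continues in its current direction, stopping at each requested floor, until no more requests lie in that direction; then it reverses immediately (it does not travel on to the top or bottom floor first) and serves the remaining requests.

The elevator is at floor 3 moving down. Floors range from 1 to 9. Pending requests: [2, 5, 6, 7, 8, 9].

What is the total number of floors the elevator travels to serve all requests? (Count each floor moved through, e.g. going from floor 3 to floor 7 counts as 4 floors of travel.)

Start at floor 3 moving down, LOOK stop order: [2, 5, 6, 7, 8, 9]
  3 → 2: |2-3| = 1, total = 1
  2 → 5: |5-2| = 3, total = 4
  5 → 6: |6-5| = 1, total = 5
  6 → 7: |7-6| = 1, total = 6
  7 → 8: |8-7| = 1, total = 7
  8 → 9: |9-8| = 1, total = 8

Answer: 8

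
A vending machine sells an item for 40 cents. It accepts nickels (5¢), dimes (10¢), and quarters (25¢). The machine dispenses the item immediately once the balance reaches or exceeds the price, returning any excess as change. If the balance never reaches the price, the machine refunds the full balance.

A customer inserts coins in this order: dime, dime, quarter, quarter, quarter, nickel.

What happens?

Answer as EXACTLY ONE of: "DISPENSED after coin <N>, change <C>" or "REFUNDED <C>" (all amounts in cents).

Price: 40¢
Coin 1 (dime, 10¢): balance = 10¢
Coin 2 (dime, 10¢): balance = 20¢
Coin 3 (quarter, 25¢): balance = 45¢
  → balance >= price → DISPENSE, change = 45 - 40 = 5¢

Answer: DISPENSED after coin 3, change 5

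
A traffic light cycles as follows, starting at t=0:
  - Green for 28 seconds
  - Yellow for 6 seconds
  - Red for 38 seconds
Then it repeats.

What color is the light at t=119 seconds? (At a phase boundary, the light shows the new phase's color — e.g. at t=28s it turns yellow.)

Cycle length = 28 + 6 + 38 = 72s
t = 119, phase_t = 119 mod 72 = 47
47 >= 34 → RED

Answer: red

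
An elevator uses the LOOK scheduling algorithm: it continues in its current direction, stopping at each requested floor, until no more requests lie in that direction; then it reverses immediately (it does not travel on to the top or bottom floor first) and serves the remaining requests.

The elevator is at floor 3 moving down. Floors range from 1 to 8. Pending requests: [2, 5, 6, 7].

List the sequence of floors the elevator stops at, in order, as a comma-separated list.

Answer: 2, 5, 6, 7

Derivation:
Current: 3, moving DOWN
Serve below first (descending): [2]
Then reverse, serve above (ascending): [5, 6, 7]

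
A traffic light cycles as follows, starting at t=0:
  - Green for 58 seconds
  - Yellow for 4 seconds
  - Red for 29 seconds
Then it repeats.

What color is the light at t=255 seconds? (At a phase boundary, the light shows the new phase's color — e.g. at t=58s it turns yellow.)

Answer: red

Derivation:
Cycle length = 58 + 4 + 29 = 91s
t = 255, phase_t = 255 mod 91 = 73
73 >= 62 → RED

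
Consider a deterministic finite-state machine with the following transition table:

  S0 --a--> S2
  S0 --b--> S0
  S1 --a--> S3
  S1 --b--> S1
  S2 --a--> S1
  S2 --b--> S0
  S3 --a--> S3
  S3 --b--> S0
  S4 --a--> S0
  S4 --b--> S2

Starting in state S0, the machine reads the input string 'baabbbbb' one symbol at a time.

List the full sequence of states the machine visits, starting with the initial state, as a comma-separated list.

Answer: S0, S0, S2, S1, S1, S1, S1, S1, S1

Derivation:
Start: S0
  read 'b': S0 --b--> S0
  read 'a': S0 --a--> S2
  read 'a': S2 --a--> S1
  read 'b': S1 --b--> S1
  read 'b': S1 --b--> S1
  read 'b': S1 --b--> S1
  read 'b': S1 --b--> S1
  read 'b': S1 --b--> S1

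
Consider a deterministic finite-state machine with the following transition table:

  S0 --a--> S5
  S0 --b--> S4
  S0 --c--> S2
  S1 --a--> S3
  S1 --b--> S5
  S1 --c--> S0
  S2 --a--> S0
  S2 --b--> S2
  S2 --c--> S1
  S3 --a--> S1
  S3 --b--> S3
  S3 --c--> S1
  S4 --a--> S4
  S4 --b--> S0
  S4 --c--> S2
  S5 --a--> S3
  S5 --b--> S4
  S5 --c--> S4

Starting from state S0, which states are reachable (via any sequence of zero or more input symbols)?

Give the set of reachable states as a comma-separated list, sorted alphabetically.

BFS from S0:
  visit S0: S0--a-->S5 (new), S0--b-->S4 (new), S0--c-->S2 (new)
  visit S5: S5--a-->S3 (new), S5--b-->S4 (seen), S5--c-->S4 (seen)
  visit S4: S4--a-->S4 (seen), S4--b-->S0 (seen), S4--c-->S2 (seen)
  visit S2: S2--a-->S0 (seen), S2--b-->S2 (seen), S2--c-->S1 (new)
  visit S3: S3--a-->S1 (seen), S3--b-->S3 (seen), S3--c-->S1 (seen)
  visit S1: S1--a-->S3 (seen), S1--b-->S5 (seen), S1--c-->S0 (seen)

Answer: S0, S1, S2, S3, S4, S5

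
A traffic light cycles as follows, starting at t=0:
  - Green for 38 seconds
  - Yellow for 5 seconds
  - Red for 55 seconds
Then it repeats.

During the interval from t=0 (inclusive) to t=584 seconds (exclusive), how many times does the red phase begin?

Cycle = 38+5+55 = 98s
red phase starts at t = k*98 + 43 for k=0,1,2,...
Need k*98+43 < 584 → k < 5.520
k ∈ {0, ..., 5} → 6 starts

Answer: 6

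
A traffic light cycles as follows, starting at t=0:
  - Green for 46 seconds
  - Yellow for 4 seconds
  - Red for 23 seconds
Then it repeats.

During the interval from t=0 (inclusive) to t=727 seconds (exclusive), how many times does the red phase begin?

Answer: 10

Derivation:
Cycle = 46+4+23 = 73s
red phase starts at t = k*73 + 50 for k=0,1,2,...
Need k*73+50 < 727 → k < 9.274
k ∈ {0, ..., 9} → 10 starts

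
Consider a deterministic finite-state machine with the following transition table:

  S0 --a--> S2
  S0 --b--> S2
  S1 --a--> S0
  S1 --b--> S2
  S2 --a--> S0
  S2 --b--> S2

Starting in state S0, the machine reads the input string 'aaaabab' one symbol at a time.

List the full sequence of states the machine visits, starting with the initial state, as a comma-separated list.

Answer: S0, S2, S0, S2, S0, S2, S0, S2

Derivation:
Start: S0
  read 'a': S0 --a--> S2
  read 'a': S2 --a--> S0
  read 'a': S0 --a--> S2
  read 'a': S2 --a--> S0
  read 'b': S0 --b--> S2
  read 'a': S2 --a--> S0
  read 'b': S0 --b--> S2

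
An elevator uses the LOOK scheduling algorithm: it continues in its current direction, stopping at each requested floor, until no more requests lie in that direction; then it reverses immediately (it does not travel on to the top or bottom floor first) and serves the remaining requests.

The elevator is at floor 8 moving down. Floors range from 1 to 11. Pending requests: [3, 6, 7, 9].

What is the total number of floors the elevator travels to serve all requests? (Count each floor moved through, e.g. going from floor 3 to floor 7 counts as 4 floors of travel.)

Start at floor 8 moving down, LOOK stop order: [7, 6, 3, 9]
  8 → 7: |7-8| = 1, total = 1
  7 → 6: |6-7| = 1, total = 2
  6 → 3: |3-6| = 3, total = 5
  3 → 9: |9-3| = 6, total = 11

Answer: 11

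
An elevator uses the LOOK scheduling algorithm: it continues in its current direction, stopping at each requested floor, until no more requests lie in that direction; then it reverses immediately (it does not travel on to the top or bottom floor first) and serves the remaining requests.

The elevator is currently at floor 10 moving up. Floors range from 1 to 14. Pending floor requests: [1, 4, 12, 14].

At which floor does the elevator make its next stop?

Current floor: 10, direction: up
Requests above: [12, 14]
Requests below: [1, 4]
Moving up and requests lie above → nearest above is min([12, 14]) = 12

Answer: 12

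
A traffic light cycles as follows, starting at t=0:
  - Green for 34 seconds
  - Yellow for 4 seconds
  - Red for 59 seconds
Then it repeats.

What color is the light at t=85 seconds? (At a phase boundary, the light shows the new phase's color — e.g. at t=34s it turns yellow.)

Cycle length = 34 + 4 + 59 = 97s
t = 85, phase_t = 85 mod 97 = 85
85 >= 38 → RED

Answer: red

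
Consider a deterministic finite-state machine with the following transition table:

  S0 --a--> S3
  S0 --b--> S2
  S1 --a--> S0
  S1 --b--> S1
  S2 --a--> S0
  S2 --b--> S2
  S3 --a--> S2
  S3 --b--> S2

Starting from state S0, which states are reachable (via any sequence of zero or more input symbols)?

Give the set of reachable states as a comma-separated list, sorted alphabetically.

BFS from S0:
  visit S0: S0--a-->S3 (new), S0--b-->S2 (new)
  visit S3: S3--a-->S2 (seen), S3--b-->S2 (seen)
  visit S2: S2--a-->S0 (seen), S2--b-->S2 (seen)

Answer: S0, S2, S3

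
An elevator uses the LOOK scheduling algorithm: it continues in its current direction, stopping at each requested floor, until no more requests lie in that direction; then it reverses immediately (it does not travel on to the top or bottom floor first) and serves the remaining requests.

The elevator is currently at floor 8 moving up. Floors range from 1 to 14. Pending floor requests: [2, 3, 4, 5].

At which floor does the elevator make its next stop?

Current floor: 8, direction: up
Requests above: []
Requests below: [2, 3, 4, 5]
Moving up but no requests above → reverse; nearest below is max([2, 3, 4, 5]) = 5

Answer: 5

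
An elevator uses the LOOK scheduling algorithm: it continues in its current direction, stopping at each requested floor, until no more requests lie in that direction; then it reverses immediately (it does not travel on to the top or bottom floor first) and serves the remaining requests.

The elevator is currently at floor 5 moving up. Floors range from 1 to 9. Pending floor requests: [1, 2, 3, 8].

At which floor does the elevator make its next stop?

Current floor: 5, direction: up
Requests above: [8]
Requests below: [1, 2, 3]
Moving up and requests lie above → nearest above is min([8]) = 8

Answer: 8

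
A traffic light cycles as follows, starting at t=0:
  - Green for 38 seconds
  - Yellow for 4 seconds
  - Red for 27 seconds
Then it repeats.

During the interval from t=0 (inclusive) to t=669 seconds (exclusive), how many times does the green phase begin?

Cycle = 38+4+27 = 69s
green phase starts at t = k*69 + 0 for k=0,1,2,...
Need k*69+0 < 669 → k < 9.696
k ∈ {0, ..., 9} → 10 starts

Answer: 10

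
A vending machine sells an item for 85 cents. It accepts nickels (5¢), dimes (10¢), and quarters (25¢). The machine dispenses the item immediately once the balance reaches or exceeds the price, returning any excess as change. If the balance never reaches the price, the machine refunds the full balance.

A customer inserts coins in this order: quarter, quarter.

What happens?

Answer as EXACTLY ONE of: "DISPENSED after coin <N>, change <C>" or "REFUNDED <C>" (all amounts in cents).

Price: 85¢
Coin 1 (quarter, 25¢): balance = 25¢
Coin 2 (quarter, 25¢): balance = 50¢
All coins inserted, balance 50¢ < price 85¢ → REFUND 50¢

Answer: REFUNDED 50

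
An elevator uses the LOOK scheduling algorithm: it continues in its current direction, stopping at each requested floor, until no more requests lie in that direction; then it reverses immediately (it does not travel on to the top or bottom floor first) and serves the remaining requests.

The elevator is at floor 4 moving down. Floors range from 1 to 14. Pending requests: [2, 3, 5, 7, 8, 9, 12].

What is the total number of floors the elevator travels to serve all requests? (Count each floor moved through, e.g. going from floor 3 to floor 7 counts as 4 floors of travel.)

Answer: 12

Derivation:
Start at floor 4 moving down, LOOK stop order: [3, 2, 5, 7, 8, 9, 12]
  4 → 3: |3-4| = 1, total = 1
  3 → 2: |2-3| = 1, total = 2
  2 → 5: |5-2| = 3, total = 5
  5 → 7: |7-5| = 2, total = 7
  7 → 8: |8-7| = 1, total = 8
  8 → 9: |9-8| = 1, total = 9
  9 → 12: |12-9| = 3, total = 12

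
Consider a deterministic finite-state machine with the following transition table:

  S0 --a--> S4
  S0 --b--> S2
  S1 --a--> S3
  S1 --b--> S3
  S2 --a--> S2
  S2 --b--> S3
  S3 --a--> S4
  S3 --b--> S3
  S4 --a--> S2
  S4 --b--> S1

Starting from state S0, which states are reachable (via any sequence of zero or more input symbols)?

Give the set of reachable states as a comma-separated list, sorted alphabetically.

Answer: S0, S1, S2, S3, S4

Derivation:
BFS from S0:
  visit S0: S0--a-->S4 (new), S0--b-->S2 (new)
  visit S4: S4--a-->S2 (seen), S4--b-->S1 (new)
  visit S2: S2--a-->S2 (seen), S2--b-->S3 (new)
  visit S1: S1--a-->S3 (seen), S1--b-->S3 (seen)
  visit S3: S3--a-->S4 (seen), S3--b-->S3 (seen)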